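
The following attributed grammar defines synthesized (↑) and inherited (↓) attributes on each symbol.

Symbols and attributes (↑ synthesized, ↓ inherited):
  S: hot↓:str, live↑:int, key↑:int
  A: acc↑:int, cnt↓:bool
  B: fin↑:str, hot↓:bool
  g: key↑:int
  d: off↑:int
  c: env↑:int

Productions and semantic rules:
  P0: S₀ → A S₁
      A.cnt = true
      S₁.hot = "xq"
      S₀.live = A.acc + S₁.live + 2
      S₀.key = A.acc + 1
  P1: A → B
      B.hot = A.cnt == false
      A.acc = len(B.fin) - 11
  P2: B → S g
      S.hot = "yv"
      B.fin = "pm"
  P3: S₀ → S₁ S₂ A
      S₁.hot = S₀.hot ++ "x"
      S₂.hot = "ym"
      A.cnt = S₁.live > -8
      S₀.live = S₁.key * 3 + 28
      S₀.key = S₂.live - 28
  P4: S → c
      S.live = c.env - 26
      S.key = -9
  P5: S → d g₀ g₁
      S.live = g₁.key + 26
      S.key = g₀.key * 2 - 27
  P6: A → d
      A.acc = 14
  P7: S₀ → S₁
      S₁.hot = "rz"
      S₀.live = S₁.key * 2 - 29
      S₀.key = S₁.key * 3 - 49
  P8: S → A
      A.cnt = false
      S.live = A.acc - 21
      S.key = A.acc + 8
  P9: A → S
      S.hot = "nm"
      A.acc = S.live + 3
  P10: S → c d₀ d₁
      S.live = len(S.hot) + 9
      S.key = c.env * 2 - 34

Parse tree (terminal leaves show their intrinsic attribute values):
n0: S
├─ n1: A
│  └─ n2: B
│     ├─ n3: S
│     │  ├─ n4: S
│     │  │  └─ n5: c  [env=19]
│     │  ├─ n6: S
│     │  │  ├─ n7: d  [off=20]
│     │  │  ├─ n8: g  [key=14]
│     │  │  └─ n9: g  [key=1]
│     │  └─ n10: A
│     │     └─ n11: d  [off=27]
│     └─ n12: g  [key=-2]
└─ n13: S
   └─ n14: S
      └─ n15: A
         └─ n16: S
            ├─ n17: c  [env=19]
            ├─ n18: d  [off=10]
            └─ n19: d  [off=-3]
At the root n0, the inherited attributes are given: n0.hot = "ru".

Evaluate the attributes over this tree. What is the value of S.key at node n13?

17

1. n0.hot = "ru"  [given at root]
2. n1.cnt = true  [true]
3. n2.hot = false  [A.cnt == false]
4. n3.hot = "yv"  ["yv"]
5. n4.hot = "yvx"  [S₀.hot ++ "x"]
6. n5.env = 19  [terminal]
7. n4.live = -7  [c.env - 26]
8. n4.key = -9  [-9]
9. n6.hot = "ym"  ["ym"]
10. n7.off = 20  [terminal]
11. n8.key = 14  [terminal]
12. n9.key = 1  [terminal]
13. n6.live = 27  [g₁.key + 26]
14. n6.key = 1  [g₀.key * 2 - 27]
15. n10.cnt = true  [S₁.live > -8]
16. n11.off = 27  [terminal]
17. n10.acc = 14  [14]
18. n3.live = 1  [S₁.key * 3 + 28]
19. n3.key = -1  [S₂.live - 28]
20. n12.key = -2  [terminal]
21. n2.fin = "pm"  ["pm"]
22. n1.acc = -9  [len(B.fin) - 11]
23. n13.hot = "xq"  ["xq"]
24. n14.hot = "rz"  ["rz"]
25. n15.cnt = false  [false]
26. n16.hot = "nm"  ["nm"]
27. n17.env = 19  [terminal]
28. n18.off = 10  [terminal]
29. n19.off = -3  [terminal]
30. n16.live = 11  [len(S.hot) + 9]
31. n16.key = 4  [c.env * 2 - 34]
32. n15.acc = 14  [S.live + 3]
33. n14.live = -7  [A.acc - 21]
34. n14.key = 22  [A.acc + 8]
35. n13.live = 15  [S₁.key * 2 - 29]
36. n13.key = 17  [S₁.key * 3 - 49]
37. n0.live = 8  [A.acc + S₁.live + 2]
38. n0.key = -8  [A.acc + 1]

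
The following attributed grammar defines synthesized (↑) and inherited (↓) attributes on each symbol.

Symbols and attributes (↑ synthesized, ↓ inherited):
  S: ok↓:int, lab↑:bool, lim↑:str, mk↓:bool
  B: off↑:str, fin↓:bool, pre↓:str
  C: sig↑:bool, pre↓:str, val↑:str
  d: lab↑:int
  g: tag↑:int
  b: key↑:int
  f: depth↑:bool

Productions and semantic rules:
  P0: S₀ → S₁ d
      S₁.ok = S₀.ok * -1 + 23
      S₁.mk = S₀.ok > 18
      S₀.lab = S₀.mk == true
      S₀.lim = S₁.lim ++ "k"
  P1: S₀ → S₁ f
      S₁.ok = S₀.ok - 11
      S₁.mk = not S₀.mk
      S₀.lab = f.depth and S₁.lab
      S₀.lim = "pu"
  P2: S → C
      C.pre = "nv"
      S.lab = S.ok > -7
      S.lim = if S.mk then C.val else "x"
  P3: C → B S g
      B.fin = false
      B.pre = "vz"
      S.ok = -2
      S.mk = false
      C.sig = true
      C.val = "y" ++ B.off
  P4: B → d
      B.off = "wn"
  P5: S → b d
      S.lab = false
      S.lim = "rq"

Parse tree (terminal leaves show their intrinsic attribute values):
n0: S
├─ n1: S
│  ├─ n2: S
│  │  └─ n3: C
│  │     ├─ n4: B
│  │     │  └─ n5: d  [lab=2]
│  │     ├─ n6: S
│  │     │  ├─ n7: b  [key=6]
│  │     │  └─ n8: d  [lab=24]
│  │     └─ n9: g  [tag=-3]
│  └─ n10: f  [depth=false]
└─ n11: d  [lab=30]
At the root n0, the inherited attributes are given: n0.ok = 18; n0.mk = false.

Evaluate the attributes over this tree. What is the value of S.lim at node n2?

"ywn"

1. n0.ok = 18  [given at root]
2. n0.mk = false  [given at root]
3. n1.ok = 5  [S₀.ok * -1 + 23]
4. n1.mk = false  [S₀.ok > 18]
5. n2.ok = -6  [S₀.ok - 11]
6. n2.mk = true  [not S₀.mk]
7. n3.pre = "nv"  ["nv"]
8. n4.fin = false  [false]
9. n4.pre = "vz"  ["vz"]
10. n5.lab = 2  [terminal]
11. n4.off = "wn"  ["wn"]
12. n6.ok = -2  [-2]
13. n6.mk = false  [false]
14. n7.key = 6  [terminal]
15. n8.lab = 24  [terminal]
16. n6.lab = false  [false]
17. n6.lim = "rq"  ["rq"]
18. n9.tag = -3  [terminal]
19. n3.sig = true  [true]
20. n3.val = "ywn"  ["y" ++ B.off]
21. n2.lab = true  [S.ok > -7]
22. n2.lim = "ywn"  [if S.mk then C.val else "x"]
23. n10.depth = false  [terminal]
24. n1.lab = false  [f.depth and S₁.lab]
25. n1.lim = "pu"  ["pu"]
26. n11.lab = 30  [terminal]
27. n0.lab = false  [S₀.mk == true]
28. n0.lim = "puk"  [S₁.lim ++ "k"]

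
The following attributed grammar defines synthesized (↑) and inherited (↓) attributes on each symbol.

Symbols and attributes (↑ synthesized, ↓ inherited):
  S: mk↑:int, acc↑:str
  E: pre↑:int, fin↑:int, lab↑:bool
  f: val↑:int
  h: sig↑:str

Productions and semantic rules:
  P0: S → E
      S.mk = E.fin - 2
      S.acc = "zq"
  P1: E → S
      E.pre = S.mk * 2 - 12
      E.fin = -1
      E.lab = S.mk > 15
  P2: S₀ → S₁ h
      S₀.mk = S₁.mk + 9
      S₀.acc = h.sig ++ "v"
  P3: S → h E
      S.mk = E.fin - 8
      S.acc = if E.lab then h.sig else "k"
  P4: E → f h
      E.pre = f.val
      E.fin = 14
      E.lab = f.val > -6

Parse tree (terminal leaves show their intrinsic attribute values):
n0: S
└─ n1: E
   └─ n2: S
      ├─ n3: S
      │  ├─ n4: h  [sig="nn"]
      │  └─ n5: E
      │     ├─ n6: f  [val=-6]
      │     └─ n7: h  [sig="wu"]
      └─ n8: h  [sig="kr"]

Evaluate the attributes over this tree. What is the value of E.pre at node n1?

18

1. n4.sig = "nn"  [terminal]
2. n6.val = -6  [terminal]
3. n7.sig = "wu"  [terminal]
4. n5.pre = -6  [f.val]
5. n5.fin = 14  [14]
6. n5.lab = false  [f.val > -6]
7. n3.mk = 6  [E.fin - 8]
8. n3.acc = "k"  [if E.lab then h.sig else "k"]
9. n8.sig = "kr"  [terminal]
10. n2.mk = 15  [S₁.mk + 9]
11. n2.acc = "krv"  [h.sig ++ "v"]
12. n1.pre = 18  [S.mk * 2 - 12]
13. n1.fin = -1  [-1]
14. n1.lab = false  [S.mk > 15]
15. n0.mk = -3  [E.fin - 2]
16. n0.acc = "zq"  ["zq"]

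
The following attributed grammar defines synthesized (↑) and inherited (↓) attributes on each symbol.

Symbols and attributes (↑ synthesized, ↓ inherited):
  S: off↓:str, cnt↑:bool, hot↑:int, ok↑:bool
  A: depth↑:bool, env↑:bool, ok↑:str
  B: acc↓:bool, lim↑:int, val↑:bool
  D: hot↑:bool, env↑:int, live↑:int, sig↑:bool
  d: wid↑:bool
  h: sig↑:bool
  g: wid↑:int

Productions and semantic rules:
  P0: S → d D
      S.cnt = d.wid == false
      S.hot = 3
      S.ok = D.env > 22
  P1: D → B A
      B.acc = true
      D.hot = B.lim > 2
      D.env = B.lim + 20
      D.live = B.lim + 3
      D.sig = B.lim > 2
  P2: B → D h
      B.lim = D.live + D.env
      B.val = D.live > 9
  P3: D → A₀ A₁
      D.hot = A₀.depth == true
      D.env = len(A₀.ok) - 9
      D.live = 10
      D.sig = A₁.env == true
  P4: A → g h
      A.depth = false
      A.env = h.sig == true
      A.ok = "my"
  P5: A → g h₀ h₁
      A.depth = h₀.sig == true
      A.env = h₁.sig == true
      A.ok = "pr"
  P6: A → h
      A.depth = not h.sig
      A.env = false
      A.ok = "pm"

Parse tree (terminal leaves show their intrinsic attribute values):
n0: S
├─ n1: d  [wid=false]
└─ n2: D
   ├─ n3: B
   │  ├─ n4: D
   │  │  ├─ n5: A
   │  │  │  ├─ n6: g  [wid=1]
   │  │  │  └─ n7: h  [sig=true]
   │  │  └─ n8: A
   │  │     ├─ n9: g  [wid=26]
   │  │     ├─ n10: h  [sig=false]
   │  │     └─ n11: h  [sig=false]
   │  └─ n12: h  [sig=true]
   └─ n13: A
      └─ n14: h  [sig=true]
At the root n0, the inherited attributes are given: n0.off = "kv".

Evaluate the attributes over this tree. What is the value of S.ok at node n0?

true

1. n0.off = "kv"  [given at root]
2. n1.wid = false  [terminal]
3. n3.acc = true  [true]
4. n6.wid = 1  [terminal]
5. n7.sig = true  [terminal]
6. n5.depth = false  [false]
7. n5.env = true  [h.sig == true]
8. n5.ok = "my"  ["my"]
9. n9.wid = 26  [terminal]
10. n10.sig = false  [terminal]
11. n11.sig = false  [terminal]
12. n8.depth = false  [h₀.sig == true]
13. n8.env = false  [h₁.sig == true]
14. n8.ok = "pr"  ["pr"]
15. n4.hot = false  [A₀.depth == true]
16. n4.env = -7  [len(A₀.ok) - 9]
17. n4.live = 10  [10]
18. n4.sig = false  [A₁.env == true]
19. n12.sig = true  [terminal]
20. n3.lim = 3  [D.live + D.env]
21. n3.val = true  [D.live > 9]
22. n14.sig = true  [terminal]
23. n13.depth = false  [not h.sig]
24. n13.env = false  [false]
25. n13.ok = "pm"  ["pm"]
26. n2.hot = true  [B.lim > 2]
27. n2.env = 23  [B.lim + 20]
28. n2.live = 6  [B.lim + 3]
29. n2.sig = true  [B.lim > 2]
30. n0.cnt = true  [d.wid == false]
31. n0.hot = 3  [3]
32. n0.ok = true  [D.env > 22]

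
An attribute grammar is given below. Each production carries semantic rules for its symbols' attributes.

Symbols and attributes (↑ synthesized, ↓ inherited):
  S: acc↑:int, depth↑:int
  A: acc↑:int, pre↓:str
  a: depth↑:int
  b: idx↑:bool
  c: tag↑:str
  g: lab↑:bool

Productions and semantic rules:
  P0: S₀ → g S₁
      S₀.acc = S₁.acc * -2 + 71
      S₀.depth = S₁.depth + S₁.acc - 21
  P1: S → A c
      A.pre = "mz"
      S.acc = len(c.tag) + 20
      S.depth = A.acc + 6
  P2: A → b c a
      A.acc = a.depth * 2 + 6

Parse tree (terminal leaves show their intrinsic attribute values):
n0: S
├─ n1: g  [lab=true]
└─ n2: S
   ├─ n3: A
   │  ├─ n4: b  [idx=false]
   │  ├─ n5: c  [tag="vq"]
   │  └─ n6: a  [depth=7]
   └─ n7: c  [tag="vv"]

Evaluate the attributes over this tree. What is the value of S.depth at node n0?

1. n1.lab = true  [terminal]
2. n3.pre = "mz"  ["mz"]
3. n4.idx = false  [terminal]
4. n5.tag = "vq"  [terminal]
5. n6.depth = 7  [terminal]
6. n3.acc = 20  [a.depth * 2 + 6]
7. n7.tag = "vv"  [terminal]
8. n2.acc = 22  [len(c.tag) + 20]
9. n2.depth = 26  [A.acc + 6]
10. n0.acc = 27  [S₁.acc * -2 + 71]
11. n0.depth = 27  [S₁.depth + S₁.acc - 21]

27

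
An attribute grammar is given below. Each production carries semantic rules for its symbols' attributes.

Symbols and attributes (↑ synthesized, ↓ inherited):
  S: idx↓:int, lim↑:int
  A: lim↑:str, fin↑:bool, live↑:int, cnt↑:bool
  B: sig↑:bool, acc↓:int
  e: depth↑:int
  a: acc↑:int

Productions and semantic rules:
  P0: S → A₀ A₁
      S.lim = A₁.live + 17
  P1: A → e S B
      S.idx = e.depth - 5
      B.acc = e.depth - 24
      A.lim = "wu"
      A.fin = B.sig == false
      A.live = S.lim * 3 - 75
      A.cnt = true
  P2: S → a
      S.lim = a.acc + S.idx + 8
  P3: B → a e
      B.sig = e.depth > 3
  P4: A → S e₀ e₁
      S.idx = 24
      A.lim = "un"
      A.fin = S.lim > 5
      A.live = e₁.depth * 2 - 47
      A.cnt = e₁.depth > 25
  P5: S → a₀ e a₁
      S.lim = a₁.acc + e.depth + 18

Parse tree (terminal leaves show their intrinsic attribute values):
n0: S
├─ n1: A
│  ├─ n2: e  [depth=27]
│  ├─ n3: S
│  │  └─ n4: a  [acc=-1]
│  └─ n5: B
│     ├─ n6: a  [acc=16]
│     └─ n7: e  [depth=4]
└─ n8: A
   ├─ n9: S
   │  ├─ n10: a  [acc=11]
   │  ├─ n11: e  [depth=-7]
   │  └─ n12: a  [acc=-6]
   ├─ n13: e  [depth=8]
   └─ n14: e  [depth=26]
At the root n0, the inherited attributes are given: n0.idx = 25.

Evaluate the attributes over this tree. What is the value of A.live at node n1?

1. n0.idx = 25  [given at root]
2. n2.depth = 27  [terminal]
3. n3.idx = 22  [e.depth - 5]
4. n4.acc = -1  [terminal]
5. n3.lim = 29  [a.acc + S.idx + 8]
6. n5.acc = 3  [e.depth - 24]
7. n6.acc = 16  [terminal]
8. n7.depth = 4  [terminal]
9. n5.sig = true  [e.depth > 3]
10. n1.lim = "wu"  ["wu"]
11. n1.fin = false  [B.sig == false]
12. n1.live = 12  [S.lim * 3 - 75]
13. n1.cnt = true  [true]
14. n9.idx = 24  [24]
15. n10.acc = 11  [terminal]
16. n11.depth = -7  [terminal]
17. n12.acc = -6  [terminal]
18. n9.lim = 5  [a₁.acc + e.depth + 18]
19. n13.depth = 8  [terminal]
20. n14.depth = 26  [terminal]
21. n8.lim = "un"  ["un"]
22. n8.fin = false  [S.lim > 5]
23. n8.live = 5  [e₁.depth * 2 - 47]
24. n8.cnt = true  [e₁.depth > 25]
25. n0.lim = 22  [A₁.live + 17]

12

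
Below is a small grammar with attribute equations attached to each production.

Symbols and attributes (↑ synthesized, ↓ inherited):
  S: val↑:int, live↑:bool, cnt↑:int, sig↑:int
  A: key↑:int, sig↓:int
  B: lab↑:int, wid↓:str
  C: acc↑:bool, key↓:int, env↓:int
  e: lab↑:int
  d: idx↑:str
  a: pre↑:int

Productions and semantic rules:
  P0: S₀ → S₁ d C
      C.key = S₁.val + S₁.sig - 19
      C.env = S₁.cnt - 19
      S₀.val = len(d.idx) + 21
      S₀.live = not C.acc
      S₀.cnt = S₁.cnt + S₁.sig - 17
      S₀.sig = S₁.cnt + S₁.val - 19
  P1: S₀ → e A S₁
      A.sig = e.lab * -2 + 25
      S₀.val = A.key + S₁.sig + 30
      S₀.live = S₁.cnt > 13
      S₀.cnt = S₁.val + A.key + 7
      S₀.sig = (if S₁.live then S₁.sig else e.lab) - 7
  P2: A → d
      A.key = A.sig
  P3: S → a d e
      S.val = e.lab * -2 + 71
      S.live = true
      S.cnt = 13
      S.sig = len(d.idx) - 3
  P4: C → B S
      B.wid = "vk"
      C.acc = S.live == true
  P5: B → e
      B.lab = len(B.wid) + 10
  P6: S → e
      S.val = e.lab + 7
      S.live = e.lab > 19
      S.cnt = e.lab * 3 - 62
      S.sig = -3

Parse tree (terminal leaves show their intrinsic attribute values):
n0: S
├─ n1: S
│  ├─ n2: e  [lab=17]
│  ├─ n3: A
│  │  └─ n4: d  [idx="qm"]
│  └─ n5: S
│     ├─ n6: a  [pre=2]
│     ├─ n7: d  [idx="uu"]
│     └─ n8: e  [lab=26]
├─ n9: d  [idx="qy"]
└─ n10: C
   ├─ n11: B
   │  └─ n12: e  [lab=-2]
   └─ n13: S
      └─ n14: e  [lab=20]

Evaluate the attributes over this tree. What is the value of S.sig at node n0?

1. n2.lab = 17  [terminal]
2. n3.sig = -9  [e.lab * -2 + 25]
3. n4.idx = "qm"  [terminal]
4. n3.key = -9  [A.sig]
5. n6.pre = 2  [terminal]
6. n7.idx = "uu"  [terminal]
7. n8.lab = 26  [terminal]
8. n5.val = 19  [e.lab * -2 + 71]
9. n5.live = true  [true]
10. n5.cnt = 13  [13]
11. n5.sig = -1  [len(d.idx) - 3]
12. n1.val = 20  [A.key + S₁.sig + 30]
13. n1.live = false  [S₁.cnt > 13]
14. n1.cnt = 17  [S₁.val + A.key + 7]
15. n1.sig = -8  [(if S₁.live then S₁.sig else e.lab) - 7]
16. n9.idx = "qy"  [terminal]
17. n10.key = -7  [S₁.val + S₁.sig - 19]
18. n10.env = -2  [S₁.cnt - 19]
19. n11.wid = "vk"  ["vk"]
20. n12.lab = -2  [terminal]
21. n11.lab = 12  [len(B.wid) + 10]
22. n14.lab = 20  [terminal]
23. n13.val = 27  [e.lab + 7]
24. n13.live = true  [e.lab > 19]
25. n13.cnt = -2  [e.lab * 3 - 62]
26. n13.sig = -3  [-3]
27. n10.acc = true  [S.live == true]
28. n0.val = 23  [len(d.idx) + 21]
29. n0.live = false  [not C.acc]
30. n0.cnt = -8  [S₁.cnt + S₁.sig - 17]
31. n0.sig = 18  [S₁.cnt + S₁.val - 19]

18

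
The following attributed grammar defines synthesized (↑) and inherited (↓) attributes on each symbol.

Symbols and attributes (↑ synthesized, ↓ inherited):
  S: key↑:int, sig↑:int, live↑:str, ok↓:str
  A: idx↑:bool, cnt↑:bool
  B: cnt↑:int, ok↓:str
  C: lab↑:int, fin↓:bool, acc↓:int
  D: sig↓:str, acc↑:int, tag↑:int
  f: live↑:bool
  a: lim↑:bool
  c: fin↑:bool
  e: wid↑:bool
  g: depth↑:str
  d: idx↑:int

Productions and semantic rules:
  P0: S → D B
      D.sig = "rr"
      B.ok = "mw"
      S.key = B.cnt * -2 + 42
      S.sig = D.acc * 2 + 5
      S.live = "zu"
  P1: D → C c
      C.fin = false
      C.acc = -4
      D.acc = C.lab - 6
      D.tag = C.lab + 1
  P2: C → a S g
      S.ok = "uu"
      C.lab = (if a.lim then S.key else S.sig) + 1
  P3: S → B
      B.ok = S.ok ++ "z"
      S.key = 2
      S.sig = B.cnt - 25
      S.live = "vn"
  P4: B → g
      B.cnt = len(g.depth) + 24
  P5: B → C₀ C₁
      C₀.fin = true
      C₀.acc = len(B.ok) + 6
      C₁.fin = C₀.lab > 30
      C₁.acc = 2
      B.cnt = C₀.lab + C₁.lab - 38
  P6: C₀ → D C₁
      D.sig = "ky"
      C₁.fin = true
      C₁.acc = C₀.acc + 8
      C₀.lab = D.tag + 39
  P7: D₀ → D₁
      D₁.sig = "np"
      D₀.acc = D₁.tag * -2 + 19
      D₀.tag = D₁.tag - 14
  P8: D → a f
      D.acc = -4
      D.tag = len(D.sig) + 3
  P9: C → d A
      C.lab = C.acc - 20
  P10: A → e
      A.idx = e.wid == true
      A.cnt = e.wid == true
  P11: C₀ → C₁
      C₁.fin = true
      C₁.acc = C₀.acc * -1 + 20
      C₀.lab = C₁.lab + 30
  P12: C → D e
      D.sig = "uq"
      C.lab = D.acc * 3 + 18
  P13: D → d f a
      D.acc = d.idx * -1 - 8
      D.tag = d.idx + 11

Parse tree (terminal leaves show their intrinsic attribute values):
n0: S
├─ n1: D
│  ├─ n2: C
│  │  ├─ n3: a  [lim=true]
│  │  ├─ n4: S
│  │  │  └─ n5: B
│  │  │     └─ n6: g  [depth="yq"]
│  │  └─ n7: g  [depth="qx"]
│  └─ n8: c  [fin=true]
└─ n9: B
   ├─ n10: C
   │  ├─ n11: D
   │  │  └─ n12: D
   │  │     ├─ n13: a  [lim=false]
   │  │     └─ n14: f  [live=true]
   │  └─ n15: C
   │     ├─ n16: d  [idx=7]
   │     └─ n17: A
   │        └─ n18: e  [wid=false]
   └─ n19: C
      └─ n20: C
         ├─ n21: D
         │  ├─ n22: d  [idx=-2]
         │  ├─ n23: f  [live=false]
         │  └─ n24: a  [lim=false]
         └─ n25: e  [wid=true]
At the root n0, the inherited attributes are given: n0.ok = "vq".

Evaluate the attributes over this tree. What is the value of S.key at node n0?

-2

1. n0.ok = "vq"  [given at root]
2. n1.sig = "rr"  ["rr"]
3. n2.fin = false  [false]
4. n2.acc = -4  [-4]
5. n3.lim = true  [terminal]
6. n4.ok = "uu"  ["uu"]
7. n5.ok = "uuz"  [S.ok ++ "z"]
8. n6.depth = "yq"  [terminal]
9. n5.cnt = 26  [len(g.depth) + 24]
10. n4.key = 2  [2]
11. n4.sig = 1  [B.cnt - 25]
12. n4.live = "vn"  ["vn"]
13. n7.depth = "qx"  [terminal]
14. n2.lab = 3  [(if a.lim then S.key else S.sig) + 1]
15. n8.fin = true  [terminal]
16. n1.acc = -3  [C.lab - 6]
17. n1.tag = 4  [C.lab + 1]
18. n9.ok = "mw"  ["mw"]
19. n10.fin = true  [true]
20. n10.acc = 8  [len(B.ok) + 6]
21. n11.sig = "ky"  ["ky"]
22. n12.sig = "np"  ["np"]
23. n13.lim = false  [terminal]
24. n14.live = true  [terminal]
25. n12.acc = -4  [-4]
26. n12.tag = 5  [len(D.sig) + 3]
27. n11.acc = 9  [D₁.tag * -2 + 19]
28. n11.tag = -9  [D₁.tag - 14]
29. n15.fin = true  [true]
30. n15.acc = 16  [C₀.acc + 8]
31. n16.idx = 7  [terminal]
32. n18.wid = false  [terminal]
33. n17.idx = false  [e.wid == true]
34. n17.cnt = false  [e.wid == true]
35. n15.lab = -4  [C.acc - 20]
36. n10.lab = 30  [D.tag + 39]
37. n19.fin = false  [C₀.lab > 30]
38. n19.acc = 2  [2]
39. n20.fin = true  [true]
40. n20.acc = 18  [C₀.acc * -1 + 20]
41. n21.sig = "uq"  ["uq"]
42. n22.idx = -2  [terminal]
43. n23.live = false  [terminal]
44. n24.lim = false  [terminal]
45. n21.acc = -6  [d.idx * -1 - 8]
46. n21.tag = 9  [d.idx + 11]
47. n25.wid = true  [terminal]
48. n20.lab = 0  [D.acc * 3 + 18]
49. n19.lab = 30  [C₁.lab + 30]
50. n9.cnt = 22  [C₀.lab + C₁.lab - 38]
51. n0.key = -2  [B.cnt * -2 + 42]
52. n0.sig = -1  [D.acc * 2 + 5]
53. n0.live = "zu"  ["zu"]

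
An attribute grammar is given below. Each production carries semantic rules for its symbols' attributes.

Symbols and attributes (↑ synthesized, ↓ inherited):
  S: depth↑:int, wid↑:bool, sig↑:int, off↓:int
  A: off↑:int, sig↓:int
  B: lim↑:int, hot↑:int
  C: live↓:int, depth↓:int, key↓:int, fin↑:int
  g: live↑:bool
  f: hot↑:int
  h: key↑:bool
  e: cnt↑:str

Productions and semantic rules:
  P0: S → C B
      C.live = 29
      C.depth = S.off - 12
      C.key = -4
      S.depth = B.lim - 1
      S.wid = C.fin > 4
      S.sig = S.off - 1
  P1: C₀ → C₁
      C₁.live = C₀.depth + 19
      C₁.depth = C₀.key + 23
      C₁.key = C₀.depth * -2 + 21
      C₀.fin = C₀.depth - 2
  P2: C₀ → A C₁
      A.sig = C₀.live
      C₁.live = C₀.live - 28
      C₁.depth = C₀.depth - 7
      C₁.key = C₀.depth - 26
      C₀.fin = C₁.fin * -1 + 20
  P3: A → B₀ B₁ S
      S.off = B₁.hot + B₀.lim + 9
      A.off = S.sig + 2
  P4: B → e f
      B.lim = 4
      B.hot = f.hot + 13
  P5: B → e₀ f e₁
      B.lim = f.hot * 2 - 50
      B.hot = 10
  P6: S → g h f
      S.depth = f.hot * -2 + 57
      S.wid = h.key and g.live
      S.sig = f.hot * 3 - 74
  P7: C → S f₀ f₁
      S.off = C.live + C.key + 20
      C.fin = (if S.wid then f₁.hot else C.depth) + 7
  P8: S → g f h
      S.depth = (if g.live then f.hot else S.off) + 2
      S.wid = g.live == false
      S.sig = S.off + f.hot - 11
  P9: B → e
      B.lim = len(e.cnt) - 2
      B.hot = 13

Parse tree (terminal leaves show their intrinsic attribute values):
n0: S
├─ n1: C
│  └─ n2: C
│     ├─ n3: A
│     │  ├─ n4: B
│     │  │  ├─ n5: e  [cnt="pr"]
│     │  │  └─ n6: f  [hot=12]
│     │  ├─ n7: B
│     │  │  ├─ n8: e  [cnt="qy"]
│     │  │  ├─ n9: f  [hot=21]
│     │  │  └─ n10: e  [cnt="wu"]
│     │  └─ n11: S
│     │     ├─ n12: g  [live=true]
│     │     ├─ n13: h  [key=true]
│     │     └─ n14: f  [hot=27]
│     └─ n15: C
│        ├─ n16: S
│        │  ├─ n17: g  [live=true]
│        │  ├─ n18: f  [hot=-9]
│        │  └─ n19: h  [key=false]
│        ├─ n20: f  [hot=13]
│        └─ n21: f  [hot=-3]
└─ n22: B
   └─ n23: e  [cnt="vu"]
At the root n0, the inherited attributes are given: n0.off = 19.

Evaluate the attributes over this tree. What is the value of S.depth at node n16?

-7

1. n0.off = 19  [given at root]
2. n1.live = 29  [29]
3. n1.depth = 7  [S.off - 12]
4. n1.key = -4  [-4]
5. n2.live = 26  [C₀.depth + 19]
6. n2.depth = 19  [C₀.key + 23]
7. n2.key = 7  [C₀.depth * -2 + 21]
8. n3.sig = 26  [C₀.live]
9. n5.cnt = "pr"  [terminal]
10. n6.hot = 12  [terminal]
11. n4.lim = 4  [4]
12. n4.hot = 25  [f.hot + 13]
13. n8.cnt = "qy"  [terminal]
14. n9.hot = 21  [terminal]
15. n10.cnt = "wu"  [terminal]
16. n7.lim = -8  [f.hot * 2 - 50]
17. n7.hot = 10  [10]
18. n11.off = 23  [B₁.hot + B₀.lim + 9]
19. n12.live = true  [terminal]
20. n13.key = true  [terminal]
21. n14.hot = 27  [terminal]
22. n11.depth = 3  [f.hot * -2 + 57]
23. n11.wid = true  [h.key and g.live]
24. n11.sig = 7  [f.hot * 3 - 74]
25. n3.off = 9  [S.sig + 2]
26. n15.live = -2  [C₀.live - 28]
27. n15.depth = 12  [C₀.depth - 7]
28. n15.key = -7  [C₀.depth - 26]
29. n16.off = 11  [C.live + C.key + 20]
30. n17.live = true  [terminal]
31. n18.hot = -9  [terminal]
32. n19.key = false  [terminal]
33. n16.depth = -7  [(if g.live then f.hot else S.off) + 2]
34. n16.wid = false  [g.live == false]
35. n16.sig = -9  [S.off + f.hot - 11]
36. n20.hot = 13  [terminal]
37. n21.hot = -3  [terminal]
38. n15.fin = 19  [(if S.wid then f₁.hot else C.depth) + 7]
39. n2.fin = 1  [C₁.fin * -1 + 20]
40. n1.fin = 5  [C₀.depth - 2]
41. n23.cnt = "vu"  [terminal]
42. n22.lim = 0  [len(e.cnt) - 2]
43. n22.hot = 13  [13]
44. n0.depth = -1  [B.lim - 1]
45. n0.wid = true  [C.fin > 4]
46. n0.sig = 18  [S.off - 1]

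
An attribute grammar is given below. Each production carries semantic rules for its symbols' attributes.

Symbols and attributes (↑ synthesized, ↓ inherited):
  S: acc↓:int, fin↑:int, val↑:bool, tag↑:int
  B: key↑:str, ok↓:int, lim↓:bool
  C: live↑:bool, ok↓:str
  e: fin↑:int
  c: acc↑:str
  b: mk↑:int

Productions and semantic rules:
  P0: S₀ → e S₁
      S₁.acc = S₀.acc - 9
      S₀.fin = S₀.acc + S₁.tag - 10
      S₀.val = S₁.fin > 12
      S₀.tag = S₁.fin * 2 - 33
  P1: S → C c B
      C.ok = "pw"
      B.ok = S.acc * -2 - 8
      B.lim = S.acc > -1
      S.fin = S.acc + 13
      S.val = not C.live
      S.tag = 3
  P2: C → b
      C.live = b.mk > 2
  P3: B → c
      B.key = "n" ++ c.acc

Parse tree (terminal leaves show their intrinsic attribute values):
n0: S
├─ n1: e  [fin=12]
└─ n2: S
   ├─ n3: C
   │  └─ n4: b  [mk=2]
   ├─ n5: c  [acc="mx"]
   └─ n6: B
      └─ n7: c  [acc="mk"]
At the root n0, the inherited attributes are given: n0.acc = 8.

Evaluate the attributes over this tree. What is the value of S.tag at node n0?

1. n0.acc = 8  [given at root]
2. n1.fin = 12  [terminal]
3. n2.acc = -1  [S₀.acc - 9]
4. n3.ok = "pw"  ["pw"]
5. n4.mk = 2  [terminal]
6. n3.live = false  [b.mk > 2]
7. n5.acc = "mx"  [terminal]
8. n6.ok = -6  [S.acc * -2 - 8]
9. n6.lim = false  [S.acc > -1]
10. n7.acc = "mk"  [terminal]
11. n6.key = "nmk"  ["n" ++ c.acc]
12. n2.fin = 12  [S.acc + 13]
13. n2.val = true  [not C.live]
14. n2.tag = 3  [3]
15. n0.fin = 1  [S₀.acc + S₁.tag - 10]
16. n0.val = false  [S₁.fin > 12]
17. n0.tag = -9  [S₁.fin * 2 - 33]

-9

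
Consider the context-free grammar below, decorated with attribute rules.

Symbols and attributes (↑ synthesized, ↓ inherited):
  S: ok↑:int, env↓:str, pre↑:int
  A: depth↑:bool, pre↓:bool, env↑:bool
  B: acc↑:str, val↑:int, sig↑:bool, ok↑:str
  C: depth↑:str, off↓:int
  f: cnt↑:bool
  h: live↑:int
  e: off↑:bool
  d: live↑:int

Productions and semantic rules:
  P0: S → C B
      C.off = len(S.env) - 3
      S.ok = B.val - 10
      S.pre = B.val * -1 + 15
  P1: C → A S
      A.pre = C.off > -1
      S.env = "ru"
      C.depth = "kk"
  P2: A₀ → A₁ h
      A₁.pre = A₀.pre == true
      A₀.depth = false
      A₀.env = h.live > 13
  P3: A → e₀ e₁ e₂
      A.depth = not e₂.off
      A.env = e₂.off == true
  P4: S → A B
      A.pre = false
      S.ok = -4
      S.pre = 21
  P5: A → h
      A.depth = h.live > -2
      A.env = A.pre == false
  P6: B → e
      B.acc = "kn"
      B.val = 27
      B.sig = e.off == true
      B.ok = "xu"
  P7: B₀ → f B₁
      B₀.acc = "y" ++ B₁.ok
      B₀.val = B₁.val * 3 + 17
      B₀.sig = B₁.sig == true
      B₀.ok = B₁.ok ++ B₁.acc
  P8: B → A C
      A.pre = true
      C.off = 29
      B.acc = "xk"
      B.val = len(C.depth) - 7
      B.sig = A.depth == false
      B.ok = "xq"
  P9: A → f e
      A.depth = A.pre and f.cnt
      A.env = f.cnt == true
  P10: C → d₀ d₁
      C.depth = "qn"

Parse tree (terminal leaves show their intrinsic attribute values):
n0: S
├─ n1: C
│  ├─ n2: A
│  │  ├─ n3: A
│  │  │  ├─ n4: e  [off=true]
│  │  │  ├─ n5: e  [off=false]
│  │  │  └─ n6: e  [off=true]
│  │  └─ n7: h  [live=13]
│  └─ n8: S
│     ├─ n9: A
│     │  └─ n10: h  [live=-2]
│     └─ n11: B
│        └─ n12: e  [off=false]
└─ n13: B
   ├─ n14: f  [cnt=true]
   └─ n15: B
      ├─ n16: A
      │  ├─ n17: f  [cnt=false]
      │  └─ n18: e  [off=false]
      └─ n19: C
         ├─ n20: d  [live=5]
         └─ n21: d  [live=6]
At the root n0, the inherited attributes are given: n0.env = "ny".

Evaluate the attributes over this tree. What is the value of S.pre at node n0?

13

1. n0.env = "ny"  [given at root]
2. n1.off = -1  [len(S.env) - 3]
3. n2.pre = false  [C.off > -1]
4. n3.pre = false  [A₀.pre == true]
5. n4.off = true  [terminal]
6. n5.off = false  [terminal]
7. n6.off = true  [terminal]
8. n3.depth = false  [not e₂.off]
9. n3.env = true  [e₂.off == true]
10. n7.live = 13  [terminal]
11. n2.depth = false  [false]
12. n2.env = false  [h.live > 13]
13. n8.env = "ru"  ["ru"]
14. n9.pre = false  [false]
15. n10.live = -2  [terminal]
16. n9.depth = false  [h.live > -2]
17. n9.env = true  [A.pre == false]
18. n12.off = false  [terminal]
19. n11.acc = "kn"  ["kn"]
20. n11.val = 27  [27]
21. n11.sig = false  [e.off == true]
22. n11.ok = "xu"  ["xu"]
23. n8.ok = -4  [-4]
24. n8.pre = 21  [21]
25. n1.depth = "kk"  ["kk"]
26. n14.cnt = true  [terminal]
27. n16.pre = true  [true]
28. n17.cnt = false  [terminal]
29. n18.off = false  [terminal]
30. n16.depth = false  [A.pre and f.cnt]
31. n16.env = false  [f.cnt == true]
32. n19.off = 29  [29]
33. n20.live = 5  [terminal]
34. n21.live = 6  [terminal]
35. n19.depth = "qn"  ["qn"]
36. n15.acc = "xk"  ["xk"]
37. n15.val = -5  [len(C.depth) - 7]
38. n15.sig = true  [A.depth == false]
39. n15.ok = "xq"  ["xq"]
40. n13.acc = "yxq"  ["y" ++ B₁.ok]
41. n13.val = 2  [B₁.val * 3 + 17]
42. n13.sig = true  [B₁.sig == true]
43. n13.ok = "xqxk"  [B₁.ok ++ B₁.acc]
44. n0.ok = -8  [B.val - 10]
45. n0.pre = 13  [B.val * -1 + 15]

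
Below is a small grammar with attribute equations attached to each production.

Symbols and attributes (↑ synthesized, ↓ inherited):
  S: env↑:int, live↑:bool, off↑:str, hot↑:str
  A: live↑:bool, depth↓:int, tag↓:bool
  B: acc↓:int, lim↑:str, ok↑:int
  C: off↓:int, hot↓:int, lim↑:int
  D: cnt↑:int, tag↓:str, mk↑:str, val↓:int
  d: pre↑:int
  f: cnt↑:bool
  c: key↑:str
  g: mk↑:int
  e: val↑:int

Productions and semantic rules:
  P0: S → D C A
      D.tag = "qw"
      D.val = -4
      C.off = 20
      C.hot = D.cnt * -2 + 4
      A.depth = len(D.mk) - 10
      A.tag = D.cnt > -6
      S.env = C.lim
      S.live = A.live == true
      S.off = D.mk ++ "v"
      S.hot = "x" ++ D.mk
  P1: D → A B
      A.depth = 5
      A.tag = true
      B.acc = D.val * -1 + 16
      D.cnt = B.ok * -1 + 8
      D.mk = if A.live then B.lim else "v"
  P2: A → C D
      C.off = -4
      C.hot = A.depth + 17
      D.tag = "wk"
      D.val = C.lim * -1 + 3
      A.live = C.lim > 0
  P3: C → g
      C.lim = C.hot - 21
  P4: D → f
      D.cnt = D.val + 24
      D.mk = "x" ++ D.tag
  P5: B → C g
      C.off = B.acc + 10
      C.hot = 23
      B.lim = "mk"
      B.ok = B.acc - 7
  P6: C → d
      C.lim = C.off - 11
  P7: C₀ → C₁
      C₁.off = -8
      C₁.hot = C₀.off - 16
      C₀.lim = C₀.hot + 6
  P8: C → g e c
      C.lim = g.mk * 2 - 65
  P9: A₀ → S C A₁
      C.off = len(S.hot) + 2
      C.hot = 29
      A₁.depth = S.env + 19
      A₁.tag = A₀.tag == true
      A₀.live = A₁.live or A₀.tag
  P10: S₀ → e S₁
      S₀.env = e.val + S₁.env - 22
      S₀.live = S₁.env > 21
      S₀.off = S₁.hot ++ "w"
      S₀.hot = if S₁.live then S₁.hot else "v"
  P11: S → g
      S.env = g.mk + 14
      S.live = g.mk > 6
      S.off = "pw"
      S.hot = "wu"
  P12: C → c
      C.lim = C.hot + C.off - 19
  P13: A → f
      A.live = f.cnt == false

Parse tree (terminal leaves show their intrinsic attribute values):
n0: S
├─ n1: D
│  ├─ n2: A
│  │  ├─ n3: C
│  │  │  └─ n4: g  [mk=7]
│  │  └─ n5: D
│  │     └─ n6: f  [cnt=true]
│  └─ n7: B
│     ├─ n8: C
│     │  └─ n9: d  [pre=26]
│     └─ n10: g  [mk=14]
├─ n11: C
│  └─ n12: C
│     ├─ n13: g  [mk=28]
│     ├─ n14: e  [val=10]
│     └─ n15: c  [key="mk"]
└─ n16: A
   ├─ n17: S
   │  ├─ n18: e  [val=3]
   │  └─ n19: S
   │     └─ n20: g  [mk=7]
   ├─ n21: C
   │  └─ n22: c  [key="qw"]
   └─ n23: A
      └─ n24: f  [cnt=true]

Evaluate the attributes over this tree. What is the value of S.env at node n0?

20

1. n1.tag = "qw"  ["qw"]
2. n1.val = -4  [-4]
3. n2.depth = 5  [5]
4. n2.tag = true  [true]
5. n3.off = -4  [-4]
6. n3.hot = 22  [A.depth + 17]
7. n4.mk = 7  [terminal]
8. n3.lim = 1  [C.hot - 21]
9. n5.tag = "wk"  ["wk"]
10. n5.val = 2  [C.lim * -1 + 3]
11. n6.cnt = true  [terminal]
12. n5.cnt = 26  [D.val + 24]
13. n5.mk = "xwk"  ["x" ++ D.tag]
14. n2.live = true  [C.lim > 0]
15. n7.acc = 20  [D.val * -1 + 16]
16. n8.off = 30  [B.acc + 10]
17. n8.hot = 23  [23]
18. n9.pre = 26  [terminal]
19. n8.lim = 19  [C.off - 11]
20. n10.mk = 14  [terminal]
21. n7.lim = "mk"  ["mk"]
22. n7.ok = 13  [B.acc - 7]
23. n1.cnt = -5  [B.ok * -1 + 8]
24. n1.mk = "mk"  [if A.live then B.lim else "v"]
25. n11.off = 20  [20]
26. n11.hot = 14  [D.cnt * -2 + 4]
27. n12.off = -8  [-8]
28. n12.hot = 4  [C₀.off - 16]
29. n13.mk = 28  [terminal]
30. n14.val = 10  [terminal]
31. n15.key = "mk"  [terminal]
32. n12.lim = -9  [g.mk * 2 - 65]
33. n11.lim = 20  [C₀.hot + 6]
34. n16.depth = -8  [len(D.mk) - 10]
35. n16.tag = true  [D.cnt > -6]
36. n18.val = 3  [terminal]
37. n20.mk = 7  [terminal]
38. n19.env = 21  [g.mk + 14]
39. n19.live = true  [g.mk > 6]
40. n19.off = "pw"  ["pw"]
41. n19.hot = "wu"  ["wu"]
42. n17.env = 2  [e.val + S₁.env - 22]
43. n17.live = false  [S₁.env > 21]
44. n17.off = "wuw"  [S₁.hot ++ "w"]
45. n17.hot = "wu"  [if S₁.live then S₁.hot else "v"]
46. n21.off = 4  [len(S.hot) + 2]
47. n21.hot = 29  [29]
48. n22.key = "qw"  [terminal]
49. n21.lim = 14  [C.hot + C.off - 19]
50. n23.depth = 21  [S.env + 19]
51. n23.tag = true  [A₀.tag == true]
52. n24.cnt = true  [terminal]
53. n23.live = false  [f.cnt == false]
54. n16.live = true  [A₁.live or A₀.tag]
55. n0.env = 20  [C.lim]
56. n0.live = true  [A.live == true]
57. n0.off = "mkv"  [D.mk ++ "v"]
58. n0.hot = "xmk"  ["x" ++ D.mk]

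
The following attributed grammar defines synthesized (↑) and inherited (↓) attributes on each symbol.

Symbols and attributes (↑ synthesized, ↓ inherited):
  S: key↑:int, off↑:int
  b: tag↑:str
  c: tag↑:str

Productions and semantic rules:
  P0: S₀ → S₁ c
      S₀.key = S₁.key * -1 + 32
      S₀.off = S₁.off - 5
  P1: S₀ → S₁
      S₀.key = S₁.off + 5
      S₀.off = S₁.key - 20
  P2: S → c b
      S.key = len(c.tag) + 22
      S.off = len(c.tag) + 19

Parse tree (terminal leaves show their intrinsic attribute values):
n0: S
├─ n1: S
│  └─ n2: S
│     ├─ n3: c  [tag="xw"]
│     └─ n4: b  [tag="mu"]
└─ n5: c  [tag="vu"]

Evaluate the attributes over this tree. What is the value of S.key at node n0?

1. n3.tag = "xw"  [terminal]
2. n4.tag = "mu"  [terminal]
3. n2.key = 24  [len(c.tag) + 22]
4. n2.off = 21  [len(c.tag) + 19]
5. n1.key = 26  [S₁.off + 5]
6. n1.off = 4  [S₁.key - 20]
7. n5.tag = "vu"  [terminal]
8. n0.key = 6  [S₁.key * -1 + 32]
9. n0.off = -1  [S₁.off - 5]

6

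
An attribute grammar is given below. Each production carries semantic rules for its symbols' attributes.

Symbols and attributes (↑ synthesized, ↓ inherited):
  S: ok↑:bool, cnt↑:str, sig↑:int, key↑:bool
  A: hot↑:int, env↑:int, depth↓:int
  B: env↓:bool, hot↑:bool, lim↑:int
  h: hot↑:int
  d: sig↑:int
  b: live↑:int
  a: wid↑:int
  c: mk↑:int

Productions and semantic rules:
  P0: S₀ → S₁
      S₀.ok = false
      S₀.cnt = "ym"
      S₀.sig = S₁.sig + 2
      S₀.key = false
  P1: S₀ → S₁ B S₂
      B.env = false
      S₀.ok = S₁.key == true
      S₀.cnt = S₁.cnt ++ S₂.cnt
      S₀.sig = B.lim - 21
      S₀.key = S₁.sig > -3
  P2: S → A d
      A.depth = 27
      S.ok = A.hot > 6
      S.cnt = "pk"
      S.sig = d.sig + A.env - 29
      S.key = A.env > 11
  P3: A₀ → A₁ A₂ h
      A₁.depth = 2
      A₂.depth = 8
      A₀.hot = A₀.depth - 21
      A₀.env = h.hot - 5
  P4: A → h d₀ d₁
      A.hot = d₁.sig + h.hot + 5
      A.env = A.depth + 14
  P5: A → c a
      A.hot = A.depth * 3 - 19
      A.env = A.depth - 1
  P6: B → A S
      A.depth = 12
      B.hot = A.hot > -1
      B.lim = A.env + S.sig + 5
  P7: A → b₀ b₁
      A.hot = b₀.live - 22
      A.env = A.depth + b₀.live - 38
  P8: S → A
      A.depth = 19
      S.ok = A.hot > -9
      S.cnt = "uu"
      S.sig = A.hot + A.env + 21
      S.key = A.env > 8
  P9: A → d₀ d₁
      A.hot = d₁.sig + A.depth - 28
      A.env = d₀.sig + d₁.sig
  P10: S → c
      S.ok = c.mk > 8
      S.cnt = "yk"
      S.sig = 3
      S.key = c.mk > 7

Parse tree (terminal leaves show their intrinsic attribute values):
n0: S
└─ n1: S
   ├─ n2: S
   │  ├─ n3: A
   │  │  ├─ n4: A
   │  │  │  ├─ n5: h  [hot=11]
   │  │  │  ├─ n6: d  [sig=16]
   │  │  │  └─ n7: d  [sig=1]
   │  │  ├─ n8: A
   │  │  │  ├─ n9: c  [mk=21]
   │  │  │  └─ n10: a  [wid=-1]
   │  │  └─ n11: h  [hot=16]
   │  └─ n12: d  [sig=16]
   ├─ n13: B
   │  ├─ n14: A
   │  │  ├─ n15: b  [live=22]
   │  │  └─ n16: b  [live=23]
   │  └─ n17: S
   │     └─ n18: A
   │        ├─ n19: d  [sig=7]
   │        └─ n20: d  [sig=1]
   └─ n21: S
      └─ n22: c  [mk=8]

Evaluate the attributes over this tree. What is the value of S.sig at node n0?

1. n3.depth = 27  [27]
2. n4.depth = 2  [2]
3. n5.hot = 11  [terminal]
4. n6.sig = 16  [terminal]
5. n7.sig = 1  [terminal]
6. n4.hot = 17  [d₁.sig + h.hot + 5]
7. n4.env = 16  [A.depth + 14]
8. n8.depth = 8  [8]
9. n9.mk = 21  [terminal]
10. n10.wid = -1  [terminal]
11. n8.hot = 5  [A.depth * 3 - 19]
12. n8.env = 7  [A.depth - 1]
13. n11.hot = 16  [terminal]
14. n3.hot = 6  [A₀.depth - 21]
15. n3.env = 11  [h.hot - 5]
16. n12.sig = 16  [terminal]
17. n2.ok = false  [A.hot > 6]
18. n2.cnt = "pk"  ["pk"]
19. n2.sig = -2  [d.sig + A.env - 29]
20. n2.key = false  [A.env > 11]
21. n13.env = false  [false]
22. n14.depth = 12  [12]
23. n15.live = 22  [terminal]
24. n16.live = 23  [terminal]
25. n14.hot = 0  [b₀.live - 22]
26. n14.env = -4  [A.depth + b₀.live - 38]
27. n18.depth = 19  [19]
28. n19.sig = 7  [terminal]
29. n20.sig = 1  [terminal]
30. n18.hot = -8  [d₁.sig + A.depth - 28]
31. n18.env = 8  [d₀.sig + d₁.sig]
32. n17.ok = true  [A.hot > -9]
33. n17.cnt = "uu"  ["uu"]
34. n17.sig = 21  [A.hot + A.env + 21]
35. n17.key = false  [A.env > 8]
36. n13.hot = true  [A.hot > -1]
37. n13.lim = 22  [A.env + S.sig + 5]
38. n22.mk = 8  [terminal]
39. n21.ok = false  [c.mk > 8]
40. n21.cnt = "yk"  ["yk"]
41. n21.sig = 3  [3]
42. n21.key = true  [c.mk > 7]
43. n1.ok = false  [S₁.key == true]
44. n1.cnt = "pkyk"  [S₁.cnt ++ S₂.cnt]
45. n1.sig = 1  [B.lim - 21]
46. n1.key = true  [S₁.sig > -3]
47. n0.ok = false  [false]
48. n0.cnt = "ym"  ["ym"]
49. n0.sig = 3  [S₁.sig + 2]
50. n0.key = false  [false]

3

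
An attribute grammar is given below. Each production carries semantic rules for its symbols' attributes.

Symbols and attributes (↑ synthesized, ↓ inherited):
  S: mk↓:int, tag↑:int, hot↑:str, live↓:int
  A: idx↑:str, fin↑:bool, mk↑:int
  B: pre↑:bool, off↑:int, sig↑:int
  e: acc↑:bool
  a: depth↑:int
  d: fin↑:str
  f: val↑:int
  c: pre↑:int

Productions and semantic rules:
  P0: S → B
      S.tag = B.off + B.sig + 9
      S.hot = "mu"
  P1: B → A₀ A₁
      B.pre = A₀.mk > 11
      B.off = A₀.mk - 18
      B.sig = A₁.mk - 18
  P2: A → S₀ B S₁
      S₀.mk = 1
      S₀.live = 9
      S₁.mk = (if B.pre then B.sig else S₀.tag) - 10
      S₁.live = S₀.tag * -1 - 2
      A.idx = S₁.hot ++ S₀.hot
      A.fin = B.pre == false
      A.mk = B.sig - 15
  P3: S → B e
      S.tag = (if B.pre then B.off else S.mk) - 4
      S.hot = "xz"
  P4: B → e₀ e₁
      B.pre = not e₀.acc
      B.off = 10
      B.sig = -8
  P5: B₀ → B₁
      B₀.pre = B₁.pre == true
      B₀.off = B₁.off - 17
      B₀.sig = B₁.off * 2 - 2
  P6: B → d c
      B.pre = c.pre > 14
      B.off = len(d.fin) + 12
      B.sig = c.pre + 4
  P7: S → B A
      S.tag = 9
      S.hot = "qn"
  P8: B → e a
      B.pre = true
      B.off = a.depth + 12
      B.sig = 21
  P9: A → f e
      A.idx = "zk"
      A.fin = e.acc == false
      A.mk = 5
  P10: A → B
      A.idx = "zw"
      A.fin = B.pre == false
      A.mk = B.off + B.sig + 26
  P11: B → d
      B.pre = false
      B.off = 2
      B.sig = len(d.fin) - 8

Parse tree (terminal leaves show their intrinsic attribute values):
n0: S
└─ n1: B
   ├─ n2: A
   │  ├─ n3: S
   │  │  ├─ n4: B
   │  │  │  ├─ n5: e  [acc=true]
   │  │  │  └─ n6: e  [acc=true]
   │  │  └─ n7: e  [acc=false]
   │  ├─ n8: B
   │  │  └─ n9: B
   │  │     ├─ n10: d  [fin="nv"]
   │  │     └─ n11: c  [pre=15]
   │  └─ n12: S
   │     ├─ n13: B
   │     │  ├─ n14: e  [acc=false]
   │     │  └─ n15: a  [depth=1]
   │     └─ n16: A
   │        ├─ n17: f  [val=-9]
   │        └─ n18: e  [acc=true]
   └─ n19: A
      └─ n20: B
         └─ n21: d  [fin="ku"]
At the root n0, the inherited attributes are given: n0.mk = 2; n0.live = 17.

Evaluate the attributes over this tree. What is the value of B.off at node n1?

1. n0.mk = 2  [given at root]
2. n0.live = 17  [given at root]
3. n3.mk = 1  [1]
4. n3.live = 9  [9]
5. n5.acc = true  [terminal]
6. n6.acc = true  [terminal]
7. n4.pre = false  [not e₀.acc]
8. n4.off = 10  [10]
9. n4.sig = -8  [-8]
10. n7.acc = false  [terminal]
11. n3.tag = -3  [(if B.pre then B.off else S.mk) - 4]
12. n3.hot = "xz"  ["xz"]
13. n10.fin = "nv"  [terminal]
14. n11.pre = 15  [terminal]
15. n9.pre = true  [c.pre > 14]
16. n9.off = 14  [len(d.fin) + 12]
17. n9.sig = 19  [c.pre + 4]
18. n8.pre = true  [B₁.pre == true]
19. n8.off = -3  [B₁.off - 17]
20. n8.sig = 26  [B₁.off * 2 - 2]
21. n12.mk = 16  [(if B.pre then B.sig else S₀.tag) - 10]
22. n12.live = 1  [S₀.tag * -1 - 2]
23. n14.acc = false  [terminal]
24. n15.depth = 1  [terminal]
25. n13.pre = true  [true]
26. n13.off = 13  [a.depth + 12]
27. n13.sig = 21  [21]
28. n17.val = -9  [terminal]
29. n18.acc = true  [terminal]
30. n16.idx = "zk"  ["zk"]
31. n16.fin = false  [e.acc == false]
32. n16.mk = 5  [5]
33. n12.tag = 9  [9]
34. n12.hot = "qn"  ["qn"]
35. n2.idx = "qnxz"  [S₁.hot ++ S₀.hot]
36. n2.fin = false  [B.pre == false]
37. n2.mk = 11  [B.sig - 15]
38. n21.fin = "ku"  [terminal]
39. n20.pre = false  [false]
40. n20.off = 2  [2]
41. n20.sig = -6  [len(d.fin) - 8]
42. n19.idx = "zw"  ["zw"]
43. n19.fin = true  [B.pre == false]
44. n19.mk = 22  [B.off + B.sig + 26]
45. n1.pre = false  [A₀.mk > 11]
46. n1.off = -7  [A₀.mk - 18]
47. n1.sig = 4  [A₁.mk - 18]
48. n0.tag = 6  [B.off + B.sig + 9]
49. n0.hot = "mu"  ["mu"]

-7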